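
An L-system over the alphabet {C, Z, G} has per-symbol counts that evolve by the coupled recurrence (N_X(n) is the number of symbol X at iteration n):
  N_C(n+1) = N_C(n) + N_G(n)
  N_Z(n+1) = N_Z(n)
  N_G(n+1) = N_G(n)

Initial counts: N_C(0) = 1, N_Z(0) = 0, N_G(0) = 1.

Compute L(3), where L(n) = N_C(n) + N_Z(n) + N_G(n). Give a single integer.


Step 0: N_C=1, N_Z=0, N_G=1, L=2
Step 1: N_C=2, N_Z=0, N_G=1, L=3
Step 2: N_C=3, N_Z=0, N_G=1, L=4
Step 3: N_C=4, N_Z=0, N_G=1, L=5

Answer: 5


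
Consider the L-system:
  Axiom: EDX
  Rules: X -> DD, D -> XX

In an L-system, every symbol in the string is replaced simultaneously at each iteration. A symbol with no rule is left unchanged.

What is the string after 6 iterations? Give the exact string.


Answer: EDDDDDDDDDDDDDDDDDDDDDDDDDDDDDDDDDDDDDDDDDDDDDDDDDDDDDDDDDDDDDDDDXXXXXXXXXXXXXXXXXXXXXXXXXXXXXXXXXXXXXXXXXXXXXXXXXXXXXXXXXXXXXXXX

Derivation:
Step 0: EDX
Step 1: EXXDD
Step 2: EDDDDXXXX
Step 3: EXXXXXXXXDDDDDDDD
Step 4: EDDDDDDDDDDDDDDDDXXXXXXXXXXXXXXXX
Step 5: EXXXXXXXXXXXXXXXXXXXXXXXXXXXXXXXXDDDDDDDDDDDDDDDDDDDDDDDDDDDDDDDD
Step 6: EDDDDDDDDDDDDDDDDDDDDDDDDDDDDDDDDDDDDDDDDDDDDDDDDDDDDDDDDDDDDDDDDXXXXXXXXXXXXXXXXXXXXXXXXXXXXXXXXXXXXXXXXXXXXXXXXXXXXXXXXXXXXXXXX


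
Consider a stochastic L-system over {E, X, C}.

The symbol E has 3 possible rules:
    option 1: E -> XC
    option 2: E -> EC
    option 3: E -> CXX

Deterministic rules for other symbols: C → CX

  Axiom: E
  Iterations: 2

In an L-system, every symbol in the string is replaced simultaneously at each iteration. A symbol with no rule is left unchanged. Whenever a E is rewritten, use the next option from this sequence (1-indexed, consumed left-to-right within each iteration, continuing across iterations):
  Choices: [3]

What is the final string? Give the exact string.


Step 0: E
Step 1: CXX  (used choices [3])
Step 2: CXXX  (used choices [])

Answer: CXXX


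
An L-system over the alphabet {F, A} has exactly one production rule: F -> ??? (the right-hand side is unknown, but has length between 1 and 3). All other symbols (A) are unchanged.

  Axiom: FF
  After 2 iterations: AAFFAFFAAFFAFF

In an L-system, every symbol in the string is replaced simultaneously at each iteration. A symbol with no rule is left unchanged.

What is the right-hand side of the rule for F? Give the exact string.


Trying F -> AFF:
  Step 0: FF
  Step 1: AFFAFF
  Step 2: AAFFAFFAAFFAFF
Matches the given result.

Answer: AFF


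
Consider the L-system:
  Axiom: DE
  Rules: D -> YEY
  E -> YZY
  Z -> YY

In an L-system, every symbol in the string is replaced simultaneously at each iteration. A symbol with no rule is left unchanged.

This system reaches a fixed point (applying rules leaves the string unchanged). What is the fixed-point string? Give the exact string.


Step 0: DE
Step 1: YEYYZY
Step 2: YYZYYYYYY
Step 3: YYYYYYYYYY
Step 4: YYYYYYYYYY  (unchanged — fixed point at step 3)

Answer: YYYYYYYYYY


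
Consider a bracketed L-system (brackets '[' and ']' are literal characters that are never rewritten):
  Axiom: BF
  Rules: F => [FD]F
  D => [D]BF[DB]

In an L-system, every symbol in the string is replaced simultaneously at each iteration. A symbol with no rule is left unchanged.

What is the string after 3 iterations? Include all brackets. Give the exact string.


Step 0: BF
Step 1: B[FD]F
Step 2: B[[FD]F[D]BF[DB]][FD]F
Step 3: B[[[FD]F[D]BF[DB]][FD]F[[D]BF[DB]]B[FD]F[[D]BF[DB]B]][[FD]F[D]BF[DB]][FD]F

Answer: B[[[FD]F[D]BF[DB]][FD]F[[D]BF[DB]]B[FD]F[[D]BF[DB]B]][[FD]F[D]BF[DB]][FD]F


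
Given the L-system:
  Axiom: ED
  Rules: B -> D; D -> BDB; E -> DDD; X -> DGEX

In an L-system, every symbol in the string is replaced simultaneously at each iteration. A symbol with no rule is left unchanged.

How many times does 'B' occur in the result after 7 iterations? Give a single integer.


Answer: 212

Derivation:
Step 0: ED  (0 'B')
Step 1: DDDBDB  (2 'B')
Step 2: BDBBDBBDBDBDBD  (8 'B')
Step 3: DBDBDDBDBDDBDBDBDBDBDBDBDB  (12 'B')
Step 4: BDBDBDBDBDBBDBDBDBDBDBBDBDBDBDBDBDBDBDBDBDBDBDBDBDBDBD  (28 'B')
Step 5: DBDBDBDBDBDBDBDBDBDBDDBDBDBDBDBDBDBDBDBDBDDBDBDBDBDBDBDBDBDBDBDBDBDBDBDBDBDBDBDBDBDBDBDBDBDBDBDBDBDBDBDBDB  (52 'B')
Step 6: BDBDBDBDBDBDBDBDBDBDBDBDBDBDBDBDBDBDBDBDBDBBDBDBDBDBDBDBDBDBDBDBDBDBDBDBDBDBDBDBDBDBDBBDBDBDBDBDBDBDBDBDBDBDBDBDBDBDBDBDBDBDBDBDBDBDBDBDBDBDBDBDBDBDBDBDBDBDBDBDBDBDBDBDBDBDBDBDBDBDBDBDBDBDBDBDBDBDBDBDBDBDBDBDBDBDBD  (108 'B')
Step 7: DBDBDBDBDBDBDBDBDBDBDBDBDBDBDBDBDBDBDBDBDBDBDBDBDBDBDBDBDBDBDBDBDBDBDBDBDBDBDBDBDBDBDDBDBDBDBDBDBDBDBDBDBDBDBDBDBDBDBDBDBDBDBDBDBDBDBDBDBDBDBDBDBDBDBDBDBDBDBDBDBDBDBDBDBDDBDBDBDBDBDBDBDBDBDBDBDBDBDBDBDBDBDBDBDBDBDBDBDBDBDBDBDBDBDBDBDBDBDBDBDBDBDBDBDBDBDBDBDBDBDBDBDBDBDBDBDBDBDBDBDBDBDBDBDBDBDBDBDBDBDBDBDBDBDBDBDBDBDBDBDBDBDBDBDBDBDBDBDBDBDBDBDBDBDBDBDBDBDBDBDBDBDBDBDBDBDBDBDBDBDBDBDBDBDBDBDBDBDBDBDBDBDBDBDBDBDBDBDBDBDBDBDB  (212 'B')


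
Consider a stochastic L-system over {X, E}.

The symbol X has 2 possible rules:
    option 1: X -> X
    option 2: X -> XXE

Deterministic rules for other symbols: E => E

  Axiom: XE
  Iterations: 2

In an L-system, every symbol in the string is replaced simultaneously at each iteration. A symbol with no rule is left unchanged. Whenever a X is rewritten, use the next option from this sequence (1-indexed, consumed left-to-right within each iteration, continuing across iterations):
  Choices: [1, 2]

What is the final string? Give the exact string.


Step 0: XE
Step 1: XE  (used choices [1])
Step 2: XXEE  (used choices [2])

Answer: XXEE


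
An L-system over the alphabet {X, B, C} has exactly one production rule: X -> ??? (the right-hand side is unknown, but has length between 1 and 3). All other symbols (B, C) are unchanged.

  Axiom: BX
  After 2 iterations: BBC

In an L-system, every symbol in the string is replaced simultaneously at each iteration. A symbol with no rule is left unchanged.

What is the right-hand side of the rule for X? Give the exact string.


Answer: BC

Derivation:
Trying X -> BC:
  Step 0: BX
  Step 1: BBC
  Step 2: BBC
Matches the given result.


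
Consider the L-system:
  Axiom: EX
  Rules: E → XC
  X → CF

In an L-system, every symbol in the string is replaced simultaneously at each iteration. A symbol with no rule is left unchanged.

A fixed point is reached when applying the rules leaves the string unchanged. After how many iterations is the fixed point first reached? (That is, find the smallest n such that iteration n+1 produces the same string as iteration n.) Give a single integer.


Answer: 2

Derivation:
Step 0: EX
Step 1: XCCF
Step 2: CFCCF
Step 3: CFCCF  (unchanged — fixed point at step 2)


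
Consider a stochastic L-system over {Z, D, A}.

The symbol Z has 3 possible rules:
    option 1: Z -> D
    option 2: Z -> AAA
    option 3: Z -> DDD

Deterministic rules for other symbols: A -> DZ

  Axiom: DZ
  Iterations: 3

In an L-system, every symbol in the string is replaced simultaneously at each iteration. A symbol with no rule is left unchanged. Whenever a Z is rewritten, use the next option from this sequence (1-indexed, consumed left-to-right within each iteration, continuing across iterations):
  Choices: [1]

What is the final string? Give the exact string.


Answer: DD

Derivation:
Step 0: DZ
Step 1: DD  (used choices [1])
Step 2: DD  (used choices [])
Step 3: DD  (used choices [])


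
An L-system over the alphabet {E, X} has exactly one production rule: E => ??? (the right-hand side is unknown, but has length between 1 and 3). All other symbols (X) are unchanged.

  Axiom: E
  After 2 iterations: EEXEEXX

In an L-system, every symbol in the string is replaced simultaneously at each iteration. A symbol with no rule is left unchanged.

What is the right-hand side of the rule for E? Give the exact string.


Trying E => EEX:
  Step 0: E
  Step 1: EEX
  Step 2: EEXEEXX
Matches the given result.

Answer: EEX


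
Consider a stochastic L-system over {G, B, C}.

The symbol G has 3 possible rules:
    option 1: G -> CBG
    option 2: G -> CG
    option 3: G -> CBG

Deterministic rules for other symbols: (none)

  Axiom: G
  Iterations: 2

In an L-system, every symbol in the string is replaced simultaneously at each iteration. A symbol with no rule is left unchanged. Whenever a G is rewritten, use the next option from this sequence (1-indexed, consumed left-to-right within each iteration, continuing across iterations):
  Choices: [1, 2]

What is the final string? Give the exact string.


Answer: CBCG

Derivation:
Step 0: G
Step 1: CBG  (used choices [1])
Step 2: CBCG  (used choices [2])


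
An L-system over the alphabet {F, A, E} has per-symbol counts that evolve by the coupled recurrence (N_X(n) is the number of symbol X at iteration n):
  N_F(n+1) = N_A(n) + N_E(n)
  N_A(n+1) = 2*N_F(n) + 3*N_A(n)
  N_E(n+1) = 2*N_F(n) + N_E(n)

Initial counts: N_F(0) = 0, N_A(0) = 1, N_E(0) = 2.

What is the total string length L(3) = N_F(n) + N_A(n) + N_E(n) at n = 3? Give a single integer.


Step 0: N_F=0, N_A=1, N_E=2, L=3
Step 1: N_F=3, N_A=3, N_E=2, L=8
Step 2: N_F=5, N_A=15, N_E=8, L=28
Step 3: N_F=23, N_A=55, N_E=18, L=96

Answer: 96


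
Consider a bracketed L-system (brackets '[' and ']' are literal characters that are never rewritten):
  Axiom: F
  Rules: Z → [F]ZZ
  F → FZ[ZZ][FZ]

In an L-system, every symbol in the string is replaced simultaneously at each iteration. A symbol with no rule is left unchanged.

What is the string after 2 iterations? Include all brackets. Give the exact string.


Step 0: F
Step 1: FZ[ZZ][FZ]
Step 2: FZ[ZZ][FZ][F]ZZ[[F]ZZ[F]ZZ][FZ[ZZ][FZ][F]ZZ]

Answer: FZ[ZZ][FZ][F]ZZ[[F]ZZ[F]ZZ][FZ[ZZ][FZ][F]ZZ]


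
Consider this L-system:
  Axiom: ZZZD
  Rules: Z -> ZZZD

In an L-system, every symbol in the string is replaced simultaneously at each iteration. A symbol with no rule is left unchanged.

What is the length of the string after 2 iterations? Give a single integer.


Step 0: length = 4
Step 1: length = 13
Step 2: length = 40

Answer: 40


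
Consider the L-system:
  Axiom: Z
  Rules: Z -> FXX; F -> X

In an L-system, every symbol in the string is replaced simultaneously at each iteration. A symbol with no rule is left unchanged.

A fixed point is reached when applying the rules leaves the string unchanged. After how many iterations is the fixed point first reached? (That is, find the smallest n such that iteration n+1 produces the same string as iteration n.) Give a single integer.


Step 0: Z
Step 1: FXX
Step 2: XXX
Step 3: XXX  (unchanged — fixed point at step 2)

Answer: 2


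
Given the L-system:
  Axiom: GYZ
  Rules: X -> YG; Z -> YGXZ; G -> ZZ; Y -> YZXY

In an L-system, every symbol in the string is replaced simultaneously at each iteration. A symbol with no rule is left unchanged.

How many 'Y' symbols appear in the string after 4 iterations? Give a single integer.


Answer: 134

Derivation:
Step 0: GYZ  (1 'Y')
Step 1: ZZYZXYYGXZ  (3 'Y')
Step 2: YGXZYGXZYZXYYGXZYGYZXYYZXYZZYGYGXZ  (12 'Y')
Step 3: YZXYZZYGYGXZYZXYZZYGYGXZYZXYYGXZYGYZXYYZXYZZYGYGXZYZXYZZYZXYYGXZYGYZXYYZXYYGXZYGYZXYYGXZYGXZYZXYZZYZXYZZYGYGXZ  (40 'Y')
Step 4: YZXYYGXZYGYZXYYGXZYGXZYZXYZZYZXYZZYGYGXZYZXYYGXZYGYZXYYGXZYGXZYZXYZZYZXYZZYGYGXZYZXYYGXZYGYZXYYZXYZZYGYGXZYZXYZZYZXYYGXZYGYZXYYZXYYGXZYGYZXYYGXZYGXZYZXYZZYZXYZZYGYGXZYZXYYGXZYGYZXYYGXZYGXZYZXYYGXZYGYZXYYZXYZZYGYGXZYZXYZZYZXYYGXZYGYZXYYZXYYGXZYGYZXYYZXYZZYGYGXZYZXYZZYZXYYGXZYGYZXYYZXYZZYGYGXZYZXYZZYGYGXZYZXYYGXZYGYZXYYGXZYGXZYZXYYGXZYGYZXYYGXZYGXZYZXYZZYZXYZZYGYGXZ  (134 'Y')


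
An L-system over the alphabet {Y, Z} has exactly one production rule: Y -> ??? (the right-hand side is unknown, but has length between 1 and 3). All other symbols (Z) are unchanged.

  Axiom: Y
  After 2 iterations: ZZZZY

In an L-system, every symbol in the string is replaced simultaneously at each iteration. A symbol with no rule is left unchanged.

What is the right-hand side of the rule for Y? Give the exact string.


Trying Y -> ZZY:
  Step 0: Y
  Step 1: ZZY
  Step 2: ZZZZY
Matches the given result.

Answer: ZZY


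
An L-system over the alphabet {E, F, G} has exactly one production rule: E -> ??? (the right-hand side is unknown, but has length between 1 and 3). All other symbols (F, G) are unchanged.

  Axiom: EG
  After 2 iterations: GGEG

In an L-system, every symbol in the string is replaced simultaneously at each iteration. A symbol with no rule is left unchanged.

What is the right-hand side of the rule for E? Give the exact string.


Answer: GE

Derivation:
Trying E -> GE:
  Step 0: EG
  Step 1: GEG
  Step 2: GGEG
Matches the given result.


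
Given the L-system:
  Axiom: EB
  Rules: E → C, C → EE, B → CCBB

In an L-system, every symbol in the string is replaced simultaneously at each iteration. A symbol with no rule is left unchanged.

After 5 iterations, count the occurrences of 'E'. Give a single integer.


Step 0: EB  (1 'E')
Step 1: CCCBB  (0 'E')
Step 2: EEEEEECCBBCCBB  (6 'E')
Step 3: CCCCCCEEEECCBBCCBBEEEECCBBCCBB  (8 'E')
Step 4: EEEEEEEEEEEECCCCEEEECCBBCCBBEEEECCBBCCBBCCCCEEEECCBBCCBBEEEECCBBCCBB  (28 'E')
Step 5: CCCCCCCCCCCCEEEEEEEECCCCEEEECCBBCCBBEEEECCBBCCBBCCCCEEEECCBBCCBBEEEECCBBCCBBEEEEEEEECCCCEEEECCBBCCBBEEEECCBBCCBBCCCCEEEECCBBCCBBEEEECCBBCCBB  (48 'E')

Answer: 48


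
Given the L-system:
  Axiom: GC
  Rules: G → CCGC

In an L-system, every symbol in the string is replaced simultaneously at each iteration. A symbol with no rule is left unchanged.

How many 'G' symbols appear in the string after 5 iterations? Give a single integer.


Step 0: GC  (1 'G')
Step 1: CCGCC  (1 'G')
Step 2: CCCCGCCC  (1 'G')
Step 3: CCCCCCGCCCC  (1 'G')
Step 4: CCCCCCCCGCCCCC  (1 'G')
Step 5: CCCCCCCCCCGCCCCCC  (1 'G')

Answer: 1


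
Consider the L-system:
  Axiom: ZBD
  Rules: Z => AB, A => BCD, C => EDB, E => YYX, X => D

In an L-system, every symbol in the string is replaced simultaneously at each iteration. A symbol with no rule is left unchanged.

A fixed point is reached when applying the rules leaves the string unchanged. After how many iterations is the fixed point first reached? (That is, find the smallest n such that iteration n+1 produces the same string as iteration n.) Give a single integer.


Answer: 5

Derivation:
Step 0: ZBD
Step 1: ABBD
Step 2: BCDBBD
Step 3: BEDBDBBD
Step 4: BYYXDBDBBD
Step 5: BYYDDBDBBD
Step 6: BYYDDBDBBD  (unchanged — fixed point at step 5)


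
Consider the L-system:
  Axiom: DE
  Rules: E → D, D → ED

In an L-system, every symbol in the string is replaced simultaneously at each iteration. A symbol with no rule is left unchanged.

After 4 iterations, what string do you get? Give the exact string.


Step 0: DE
Step 1: EDD
Step 2: DEDED
Step 3: EDDEDDED
Step 4: DEDEDDEDEDDED

Answer: DEDEDDEDEDDED


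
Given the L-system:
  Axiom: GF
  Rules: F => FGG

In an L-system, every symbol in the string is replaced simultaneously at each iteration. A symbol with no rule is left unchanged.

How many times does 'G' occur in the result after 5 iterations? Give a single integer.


Answer: 11

Derivation:
Step 0: GF  (1 'G')
Step 1: GFGG  (3 'G')
Step 2: GFGGGG  (5 'G')
Step 3: GFGGGGGG  (7 'G')
Step 4: GFGGGGGGGG  (9 'G')
Step 5: GFGGGGGGGGGG  (11 'G')


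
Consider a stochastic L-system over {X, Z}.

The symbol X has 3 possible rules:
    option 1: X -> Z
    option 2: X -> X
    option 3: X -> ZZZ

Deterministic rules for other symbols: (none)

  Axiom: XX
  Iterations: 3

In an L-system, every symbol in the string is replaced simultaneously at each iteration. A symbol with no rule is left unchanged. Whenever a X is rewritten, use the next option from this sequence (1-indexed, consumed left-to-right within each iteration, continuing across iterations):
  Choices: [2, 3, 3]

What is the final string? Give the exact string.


Step 0: XX
Step 1: XZZZ  (used choices [2, 3])
Step 2: ZZZZZZ  (used choices [3])
Step 3: ZZZZZZ  (used choices [])

Answer: ZZZZZZ


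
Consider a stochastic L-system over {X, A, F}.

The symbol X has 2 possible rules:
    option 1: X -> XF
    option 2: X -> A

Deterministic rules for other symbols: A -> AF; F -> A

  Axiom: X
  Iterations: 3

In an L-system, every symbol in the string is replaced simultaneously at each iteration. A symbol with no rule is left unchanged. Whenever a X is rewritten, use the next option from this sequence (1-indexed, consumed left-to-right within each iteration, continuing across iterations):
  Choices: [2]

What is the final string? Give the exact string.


Answer: AFA

Derivation:
Step 0: X
Step 1: A  (used choices [2])
Step 2: AF  (used choices [])
Step 3: AFA  (used choices [])


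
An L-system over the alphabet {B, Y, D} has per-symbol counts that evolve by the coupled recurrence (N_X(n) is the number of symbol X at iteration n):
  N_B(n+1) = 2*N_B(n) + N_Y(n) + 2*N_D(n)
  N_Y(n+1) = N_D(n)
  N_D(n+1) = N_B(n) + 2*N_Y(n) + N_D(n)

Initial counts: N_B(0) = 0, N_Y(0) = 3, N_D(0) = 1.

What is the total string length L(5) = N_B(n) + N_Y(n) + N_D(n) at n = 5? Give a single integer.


Answer: 1693

Derivation:
Step 0: N_B=0, N_Y=3, N_D=1, L=4
Step 1: N_B=5, N_Y=1, N_D=7, L=13
Step 2: N_B=25, N_Y=7, N_D=14, L=46
Step 3: N_B=85, N_Y=14, N_D=53, L=152
Step 4: N_B=290, N_Y=53, N_D=166, L=509
Step 5: N_B=965, N_Y=166, N_D=562, L=1693


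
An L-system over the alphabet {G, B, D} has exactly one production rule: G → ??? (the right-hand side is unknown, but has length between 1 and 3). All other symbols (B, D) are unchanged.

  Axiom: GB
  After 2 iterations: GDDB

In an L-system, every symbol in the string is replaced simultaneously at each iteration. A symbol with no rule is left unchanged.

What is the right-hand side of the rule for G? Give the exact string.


Answer: GD

Derivation:
Trying G → GD:
  Step 0: GB
  Step 1: GDB
  Step 2: GDDB
Matches the given result.


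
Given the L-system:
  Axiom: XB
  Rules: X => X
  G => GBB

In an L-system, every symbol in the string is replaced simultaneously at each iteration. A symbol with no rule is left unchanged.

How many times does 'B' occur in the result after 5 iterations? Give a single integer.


Step 0: XB  (1 'B')
Step 1: XB  (1 'B')
Step 2: XB  (1 'B')
Step 3: XB  (1 'B')
Step 4: XB  (1 'B')
Step 5: XB  (1 'B')

Answer: 1


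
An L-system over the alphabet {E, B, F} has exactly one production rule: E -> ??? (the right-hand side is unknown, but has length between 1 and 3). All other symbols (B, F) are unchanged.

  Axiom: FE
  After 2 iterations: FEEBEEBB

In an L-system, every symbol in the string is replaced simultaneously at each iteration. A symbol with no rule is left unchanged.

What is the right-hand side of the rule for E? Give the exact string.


Answer: EEB

Derivation:
Trying E -> EEB:
  Step 0: FE
  Step 1: FEEB
  Step 2: FEEBEEBB
Matches the given result.


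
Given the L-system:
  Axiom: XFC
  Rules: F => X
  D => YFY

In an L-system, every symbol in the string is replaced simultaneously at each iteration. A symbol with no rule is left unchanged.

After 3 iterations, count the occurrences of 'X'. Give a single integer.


Step 0: XFC  (1 'X')
Step 1: XXC  (2 'X')
Step 2: XXC  (2 'X')
Step 3: XXC  (2 'X')

Answer: 2


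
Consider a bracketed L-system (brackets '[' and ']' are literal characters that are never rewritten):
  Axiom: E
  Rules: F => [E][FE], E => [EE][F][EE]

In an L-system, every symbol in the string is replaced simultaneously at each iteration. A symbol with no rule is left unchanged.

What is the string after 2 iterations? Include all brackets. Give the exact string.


Step 0: E
Step 1: [EE][F][EE]
Step 2: [[EE][F][EE][EE][F][EE]][[E][FE]][[EE][F][EE][EE][F][EE]]

Answer: [[EE][F][EE][EE][F][EE]][[E][FE]][[EE][F][EE][EE][F][EE]]


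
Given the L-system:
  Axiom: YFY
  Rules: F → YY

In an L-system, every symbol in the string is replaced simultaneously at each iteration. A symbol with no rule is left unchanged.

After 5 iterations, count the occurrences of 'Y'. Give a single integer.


Answer: 4

Derivation:
Step 0: YFY  (2 'Y')
Step 1: YYYY  (4 'Y')
Step 2: YYYY  (4 'Y')
Step 3: YYYY  (4 'Y')
Step 4: YYYY  (4 'Y')
Step 5: YYYY  (4 'Y')


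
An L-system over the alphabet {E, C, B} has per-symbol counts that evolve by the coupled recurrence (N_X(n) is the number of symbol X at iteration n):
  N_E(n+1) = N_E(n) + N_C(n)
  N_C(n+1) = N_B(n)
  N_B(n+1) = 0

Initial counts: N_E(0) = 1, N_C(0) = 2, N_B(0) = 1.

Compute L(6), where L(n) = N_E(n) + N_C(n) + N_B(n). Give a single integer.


Step 0: N_E=1, N_C=2, N_B=1, L=4
Step 1: N_E=3, N_C=1, N_B=0, L=4
Step 2: N_E=4, N_C=0, N_B=0, L=4
Step 3: N_E=4, N_C=0, N_B=0, L=4
Step 4: N_E=4, N_C=0, N_B=0, L=4
Step 5: N_E=4, N_C=0, N_B=0, L=4
Step 6: N_E=4, N_C=0, N_B=0, L=4

Answer: 4


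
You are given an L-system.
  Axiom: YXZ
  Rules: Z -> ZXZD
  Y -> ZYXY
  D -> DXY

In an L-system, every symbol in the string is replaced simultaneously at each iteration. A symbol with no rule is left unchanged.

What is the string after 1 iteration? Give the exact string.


Step 0: YXZ
Step 1: ZYXYXZXZD

Answer: ZYXYXZXZD


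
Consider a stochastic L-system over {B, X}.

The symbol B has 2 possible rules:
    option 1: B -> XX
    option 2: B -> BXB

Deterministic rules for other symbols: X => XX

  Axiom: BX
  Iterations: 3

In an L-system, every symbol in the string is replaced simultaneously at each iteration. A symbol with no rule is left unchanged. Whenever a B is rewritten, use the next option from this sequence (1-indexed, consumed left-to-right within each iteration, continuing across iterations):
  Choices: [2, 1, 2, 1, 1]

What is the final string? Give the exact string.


Answer: XXXXXXXXXXXXXXXXXXXXXX

Derivation:
Step 0: BX
Step 1: BXBXX  (used choices [2])
Step 2: XXXXBXBXXXX  (used choices [1, 2])
Step 3: XXXXXXXXXXXXXXXXXXXXXX  (used choices [1, 1])


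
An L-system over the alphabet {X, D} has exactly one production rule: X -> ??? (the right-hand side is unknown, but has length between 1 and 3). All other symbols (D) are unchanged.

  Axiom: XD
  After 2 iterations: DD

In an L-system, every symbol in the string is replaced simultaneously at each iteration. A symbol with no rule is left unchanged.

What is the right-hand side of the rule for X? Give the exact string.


Answer: D

Derivation:
Trying X -> D:
  Step 0: XD
  Step 1: DD
  Step 2: DD
Matches the given result.


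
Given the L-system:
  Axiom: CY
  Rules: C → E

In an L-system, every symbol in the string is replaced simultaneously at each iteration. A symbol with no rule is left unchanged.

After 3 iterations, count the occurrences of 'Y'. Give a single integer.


Step 0: CY  (1 'Y')
Step 1: EY  (1 'Y')
Step 2: EY  (1 'Y')
Step 3: EY  (1 'Y')

Answer: 1


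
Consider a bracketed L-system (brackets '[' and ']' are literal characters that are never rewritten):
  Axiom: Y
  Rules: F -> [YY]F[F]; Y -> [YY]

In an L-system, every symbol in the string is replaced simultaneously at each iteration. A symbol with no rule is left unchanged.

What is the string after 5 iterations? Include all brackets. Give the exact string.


Answer: [[[[[YY][YY]][[YY][YY]]][[[YY][YY]][[YY][YY]]]][[[[YY][YY]][[YY][YY]]][[[YY][YY]][[YY][YY]]]]]

Derivation:
Step 0: Y
Step 1: [YY]
Step 2: [[YY][YY]]
Step 3: [[[YY][YY]][[YY][YY]]]
Step 4: [[[[YY][YY]][[YY][YY]]][[[YY][YY]][[YY][YY]]]]
Step 5: [[[[[YY][YY]][[YY][YY]]][[[YY][YY]][[YY][YY]]]][[[[YY][YY]][[YY][YY]]][[[YY][YY]][[YY][YY]]]]]


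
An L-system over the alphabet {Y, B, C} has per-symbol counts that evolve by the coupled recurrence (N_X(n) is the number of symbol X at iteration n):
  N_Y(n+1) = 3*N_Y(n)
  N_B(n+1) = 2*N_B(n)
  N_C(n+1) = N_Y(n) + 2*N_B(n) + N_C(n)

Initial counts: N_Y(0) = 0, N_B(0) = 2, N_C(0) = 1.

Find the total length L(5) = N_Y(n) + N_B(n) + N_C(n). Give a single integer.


Answer: 189

Derivation:
Step 0: N_Y=0, N_B=2, N_C=1, L=3
Step 1: N_Y=0, N_B=4, N_C=5, L=9
Step 2: N_Y=0, N_B=8, N_C=13, L=21
Step 3: N_Y=0, N_B=16, N_C=29, L=45
Step 4: N_Y=0, N_B=32, N_C=61, L=93
Step 5: N_Y=0, N_B=64, N_C=125, L=189


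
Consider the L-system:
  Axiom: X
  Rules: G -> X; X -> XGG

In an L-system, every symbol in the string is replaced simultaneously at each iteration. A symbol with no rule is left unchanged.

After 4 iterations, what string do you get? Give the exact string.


Step 0: X
Step 1: XGG
Step 2: XGGXX
Step 3: XGGXXXGGXGG
Step 4: XGGXXXGGXGGXGGXXXGGXX

Answer: XGGXXXGGXGGXGGXXXGGXX


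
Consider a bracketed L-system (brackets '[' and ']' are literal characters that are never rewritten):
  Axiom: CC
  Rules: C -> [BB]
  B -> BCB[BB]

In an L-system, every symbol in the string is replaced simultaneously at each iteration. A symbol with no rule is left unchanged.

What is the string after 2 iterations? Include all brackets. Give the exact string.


Step 0: CC
Step 1: [BB][BB]
Step 2: [BCB[BB]BCB[BB]][BCB[BB]BCB[BB]]

Answer: [BCB[BB]BCB[BB]][BCB[BB]BCB[BB]]


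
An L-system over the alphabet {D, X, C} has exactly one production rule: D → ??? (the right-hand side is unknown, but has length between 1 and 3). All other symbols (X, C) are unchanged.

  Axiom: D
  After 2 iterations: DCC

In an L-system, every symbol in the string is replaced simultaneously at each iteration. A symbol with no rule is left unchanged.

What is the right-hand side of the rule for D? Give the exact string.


Answer: DC

Derivation:
Trying D → DC:
  Step 0: D
  Step 1: DC
  Step 2: DCC
Matches the given result.


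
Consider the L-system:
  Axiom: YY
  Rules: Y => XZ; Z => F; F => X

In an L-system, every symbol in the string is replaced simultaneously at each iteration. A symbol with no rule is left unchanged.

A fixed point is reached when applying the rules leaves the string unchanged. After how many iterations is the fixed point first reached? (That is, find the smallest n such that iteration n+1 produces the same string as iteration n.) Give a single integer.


Answer: 3

Derivation:
Step 0: YY
Step 1: XZXZ
Step 2: XFXF
Step 3: XXXX
Step 4: XXXX  (unchanged — fixed point at step 3)


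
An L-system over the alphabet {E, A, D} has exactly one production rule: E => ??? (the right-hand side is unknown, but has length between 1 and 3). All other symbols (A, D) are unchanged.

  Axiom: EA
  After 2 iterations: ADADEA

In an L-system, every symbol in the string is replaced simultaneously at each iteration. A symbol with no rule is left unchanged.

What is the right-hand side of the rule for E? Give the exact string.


Answer: ADE

Derivation:
Trying E => ADE:
  Step 0: EA
  Step 1: ADEA
  Step 2: ADADEA
Matches the given result.


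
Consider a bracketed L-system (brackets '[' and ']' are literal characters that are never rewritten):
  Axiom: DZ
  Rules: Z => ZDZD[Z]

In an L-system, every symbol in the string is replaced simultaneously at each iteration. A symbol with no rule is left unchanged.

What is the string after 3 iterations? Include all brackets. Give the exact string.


Answer: DZDZD[Z]DZDZD[Z]D[ZDZD[Z]]DZDZD[Z]DZDZD[Z]D[ZDZD[Z]]D[ZDZD[Z]DZDZD[Z]D[ZDZD[Z]]]

Derivation:
Step 0: DZ
Step 1: DZDZD[Z]
Step 2: DZDZD[Z]DZDZD[Z]D[ZDZD[Z]]
Step 3: DZDZD[Z]DZDZD[Z]D[ZDZD[Z]]DZDZD[Z]DZDZD[Z]D[ZDZD[Z]]D[ZDZD[Z]DZDZD[Z]D[ZDZD[Z]]]


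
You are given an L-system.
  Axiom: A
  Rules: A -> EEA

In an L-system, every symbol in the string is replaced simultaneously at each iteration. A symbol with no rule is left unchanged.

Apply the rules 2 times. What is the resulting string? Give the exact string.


Step 0: A
Step 1: EEA
Step 2: EEEEA

Answer: EEEEA


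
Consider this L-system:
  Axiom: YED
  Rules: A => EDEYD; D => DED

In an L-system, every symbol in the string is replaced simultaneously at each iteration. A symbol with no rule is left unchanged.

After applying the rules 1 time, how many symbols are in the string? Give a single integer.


Answer: 5

Derivation:
Step 0: length = 3
Step 1: length = 5


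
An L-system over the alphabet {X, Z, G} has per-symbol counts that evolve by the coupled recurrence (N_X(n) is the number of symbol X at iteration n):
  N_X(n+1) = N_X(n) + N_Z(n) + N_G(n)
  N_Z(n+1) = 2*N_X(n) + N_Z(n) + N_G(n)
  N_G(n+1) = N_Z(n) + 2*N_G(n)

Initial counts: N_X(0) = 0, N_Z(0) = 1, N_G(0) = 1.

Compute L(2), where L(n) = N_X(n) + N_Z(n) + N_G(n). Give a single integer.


Answer: 24

Derivation:
Step 0: N_X=0, N_Z=1, N_G=1, L=2
Step 1: N_X=2, N_Z=2, N_G=3, L=7
Step 2: N_X=7, N_Z=9, N_G=8, L=24


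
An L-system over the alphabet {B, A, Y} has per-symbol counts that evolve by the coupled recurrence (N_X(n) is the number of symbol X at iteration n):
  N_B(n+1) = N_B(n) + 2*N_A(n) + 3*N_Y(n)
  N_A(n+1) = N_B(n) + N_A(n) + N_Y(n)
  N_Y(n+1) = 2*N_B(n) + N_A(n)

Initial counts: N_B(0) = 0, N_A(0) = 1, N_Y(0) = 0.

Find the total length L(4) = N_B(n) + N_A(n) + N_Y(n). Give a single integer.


Answer: 256

Derivation:
Step 0: N_B=0, N_A=1, N_Y=0, L=1
Step 1: N_B=2, N_A=1, N_Y=1, L=4
Step 2: N_B=7, N_A=4, N_Y=5, L=16
Step 3: N_B=30, N_A=16, N_Y=18, L=64
Step 4: N_B=116, N_A=64, N_Y=76, L=256


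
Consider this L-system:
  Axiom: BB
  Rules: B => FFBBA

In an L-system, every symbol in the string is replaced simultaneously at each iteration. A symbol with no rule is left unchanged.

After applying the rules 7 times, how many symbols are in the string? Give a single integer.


Answer: 1018

Derivation:
Step 0: length = 2
Step 1: length = 10
Step 2: length = 26
Step 3: length = 58
Step 4: length = 122
Step 5: length = 250
Step 6: length = 506
Step 7: length = 1018


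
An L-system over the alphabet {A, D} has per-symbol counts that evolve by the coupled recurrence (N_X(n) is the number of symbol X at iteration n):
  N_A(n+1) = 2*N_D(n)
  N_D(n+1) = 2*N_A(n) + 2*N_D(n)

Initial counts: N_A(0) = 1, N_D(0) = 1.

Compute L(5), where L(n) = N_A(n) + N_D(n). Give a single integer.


Answer: 672

Derivation:
Step 0: N_A=1, N_D=1, L=2
Step 1: N_A=2, N_D=4, L=6
Step 2: N_A=8, N_D=12, L=20
Step 3: N_A=24, N_D=40, L=64
Step 4: N_A=80, N_D=128, L=208
Step 5: N_A=256, N_D=416, L=672


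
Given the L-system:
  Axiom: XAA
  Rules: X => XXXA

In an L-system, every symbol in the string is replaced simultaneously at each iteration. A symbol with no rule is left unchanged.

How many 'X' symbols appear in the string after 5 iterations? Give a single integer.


Answer: 243

Derivation:
Step 0: XAA  (1 'X')
Step 1: XXXAAA  (3 'X')
Step 2: XXXAXXXAXXXAAAA  (9 'X')
Step 3: XXXAXXXAXXXAAXXXAXXXAXXXAAXXXAXXXAXXXAAAAA  (27 'X')
Step 4: XXXAXXXAXXXAAXXXAXXXAXXXAAXXXAXXXAXXXAAAXXXAXXXAXXXAAXXXAXXXAXXXAAXXXAXXXAXXXAAAXXXAXXXAXXXAAXXXAXXXAXXXAAXXXAXXXAXXXAAAAAA  (81 'X')
Step 5: XXXAXXXAXXXAAXXXAXXXAXXXAAXXXAXXXAXXXAAAXXXAXXXAXXXAAXXXAXXXAXXXAAXXXAXXXAXXXAAAXXXAXXXAXXXAAXXXAXXXAXXXAAXXXAXXXAXXXAAAAXXXAXXXAXXXAAXXXAXXXAXXXAAXXXAXXXAXXXAAAXXXAXXXAXXXAAXXXAXXXAXXXAAXXXAXXXAXXXAAAXXXAXXXAXXXAAXXXAXXXAXXXAAXXXAXXXAXXXAAAAXXXAXXXAXXXAAXXXAXXXAXXXAAXXXAXXXAXXXAAAXXXAXXXAXXXAAXXXAXXXAXXXAAXXXAXXXAXXXAAAXXXAXXXAXXXAAXXXAXXXAXXXAAXXXAXXXAXXXAAAAAAA  (243 'X')


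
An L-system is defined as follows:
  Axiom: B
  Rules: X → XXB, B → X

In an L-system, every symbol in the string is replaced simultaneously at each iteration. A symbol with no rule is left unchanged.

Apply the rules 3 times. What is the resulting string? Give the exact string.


Answer: XXBXXBX

Derivation:
Step 0: B
Step 1: X
Step 2: XXB
Step 3: XXBXXBX


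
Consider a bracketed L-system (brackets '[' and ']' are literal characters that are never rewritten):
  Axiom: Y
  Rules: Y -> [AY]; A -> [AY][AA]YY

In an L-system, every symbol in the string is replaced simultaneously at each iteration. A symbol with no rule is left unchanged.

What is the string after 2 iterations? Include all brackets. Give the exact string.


Step 0: Y
Step 1: [AY]
Step 2: [[AY][AA]YY[AY]]

Answer: [[AY][AA]YY[AY]]


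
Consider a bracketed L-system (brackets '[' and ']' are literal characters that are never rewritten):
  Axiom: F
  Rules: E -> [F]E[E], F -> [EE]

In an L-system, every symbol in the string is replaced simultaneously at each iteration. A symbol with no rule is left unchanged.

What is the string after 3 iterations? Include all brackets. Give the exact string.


Step 0: F
Step 1: [EE]
Step 2: [[F]E[E][F]E[E]]
Step 3: [[[EE]][F]E[E][[F]E[E]][[EE]][F]E[E][[F]E[E]]]

Answer: [[[EE]][F]E[E][[F]E[E]][[EE]][F]E[E][[F]E[E]]]


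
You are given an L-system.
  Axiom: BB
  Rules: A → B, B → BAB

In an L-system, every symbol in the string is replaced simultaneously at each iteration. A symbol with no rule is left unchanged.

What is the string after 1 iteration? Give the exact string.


Answer: BABBAB

Derivation:
Step 0: BB
Step 1: BABBAB


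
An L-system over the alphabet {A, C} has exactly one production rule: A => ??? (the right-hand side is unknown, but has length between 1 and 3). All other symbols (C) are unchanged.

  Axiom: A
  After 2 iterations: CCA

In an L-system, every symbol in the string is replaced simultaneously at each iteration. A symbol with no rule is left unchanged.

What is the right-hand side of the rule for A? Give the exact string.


Trying A => CA:
  Step 0: A
  Step 1: CA
  Step 2: CCA
Matches the given result.

Answer: CA


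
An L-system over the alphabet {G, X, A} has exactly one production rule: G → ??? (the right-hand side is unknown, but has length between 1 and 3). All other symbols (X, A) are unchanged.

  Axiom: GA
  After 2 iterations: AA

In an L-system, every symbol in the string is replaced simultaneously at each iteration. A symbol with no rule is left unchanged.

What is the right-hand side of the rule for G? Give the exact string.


Trying G → A:
  Step 0: GA
  Step 1: AA
  Step 2: AA
Matches the given result.

Answer: A


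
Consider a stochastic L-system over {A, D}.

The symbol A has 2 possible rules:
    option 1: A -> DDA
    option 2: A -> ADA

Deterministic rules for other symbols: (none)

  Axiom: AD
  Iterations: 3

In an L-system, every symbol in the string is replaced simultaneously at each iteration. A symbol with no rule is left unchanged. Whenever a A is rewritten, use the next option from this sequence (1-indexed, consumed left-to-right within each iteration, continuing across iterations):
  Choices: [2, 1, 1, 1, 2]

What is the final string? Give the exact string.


Step 0: AD
Step 1: ADAD  (used choices [2])
Step 2: DDADDDAD  (used choices [1, 1])
Step 3: DDDDADDDADAD  (used choices [1, 2])

Answer: DDDDADDDADAD


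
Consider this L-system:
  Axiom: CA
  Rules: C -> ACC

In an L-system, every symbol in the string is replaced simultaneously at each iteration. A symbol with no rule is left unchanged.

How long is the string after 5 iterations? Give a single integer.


Answer: 64

Derivation:
Step 0: length = 2
Step 1: length = 4
Step 2: length = 8
Step 3: length = 16
Step 4: length = 32
Step 5: length = 64


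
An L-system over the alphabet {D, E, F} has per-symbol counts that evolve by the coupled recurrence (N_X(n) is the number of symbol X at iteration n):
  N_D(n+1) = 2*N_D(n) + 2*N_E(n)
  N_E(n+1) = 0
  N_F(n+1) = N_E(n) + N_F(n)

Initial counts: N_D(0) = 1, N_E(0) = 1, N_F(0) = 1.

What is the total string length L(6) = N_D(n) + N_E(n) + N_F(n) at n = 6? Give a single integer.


Step 0: N_D=1, N_E=1, N_F=1, L=3
Step 1: N_D=4, N_E=0, N_F=2, L=6
Step 2: N_D=8, N_E=0, N_F=2, L=10
Step 3: N_D=16, N_E=0, N_F=2, L=18
Step 4: N_D=32, N_E=0, N_F=2, L=34
Step 5: N_D=64, N_E=0, N_F=2, L=66
Step 6: N_D=128, N_E=0, N_F=2, L=130

Answer: 130


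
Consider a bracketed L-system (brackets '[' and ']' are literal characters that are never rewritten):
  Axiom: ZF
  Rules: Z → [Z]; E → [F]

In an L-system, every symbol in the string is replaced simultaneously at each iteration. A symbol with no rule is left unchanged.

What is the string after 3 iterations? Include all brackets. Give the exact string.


Answer: [[[Z]]]F

Derivation:
Step 0: ZF
Step 1: [Z]F
Step 2: [[Z]]F
Step 3: [[[Z]]]F


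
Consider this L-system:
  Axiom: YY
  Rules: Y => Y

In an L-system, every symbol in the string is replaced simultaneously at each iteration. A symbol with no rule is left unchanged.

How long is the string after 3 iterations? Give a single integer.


Step 0: length = 2
Step 1: length = 2
Step 2: length = 2
Step 3: length = 2

Answer: 2


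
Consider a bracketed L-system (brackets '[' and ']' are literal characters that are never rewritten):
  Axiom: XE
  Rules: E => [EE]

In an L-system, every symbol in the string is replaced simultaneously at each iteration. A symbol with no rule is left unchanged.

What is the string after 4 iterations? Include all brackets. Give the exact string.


Step 0: XE
Step 1: X[EE]
Step 2: X[[EE][EE]]
Step 3: X[[[EE][EE]][[EE][EE]]]
Step 4: X[[[[EE][EE]][[EE][EE]]][[[EE][EE]][[EE][EE]]]]

Answer: X[[[[EE][EE]][[EE][EE]]][[[EE][EE]][[EE][EE]]]]


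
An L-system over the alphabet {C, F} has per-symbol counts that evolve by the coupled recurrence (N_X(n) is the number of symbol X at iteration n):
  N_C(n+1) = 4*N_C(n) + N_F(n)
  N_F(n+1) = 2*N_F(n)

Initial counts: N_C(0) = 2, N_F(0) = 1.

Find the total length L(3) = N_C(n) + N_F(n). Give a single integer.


Step 0: N_C=2, N_F=1, L=3
Step 1: N_C=9, N_F=2, L=11
Step 2: N_C=38, N_F=4, L=42
Step 3: N_C=156, N_F=8, L=164

Answer: 164


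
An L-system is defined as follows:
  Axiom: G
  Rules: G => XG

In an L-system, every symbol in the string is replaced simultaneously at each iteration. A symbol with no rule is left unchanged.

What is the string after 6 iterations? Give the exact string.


Answer: XXXXXXG

Derivation:
Step 0: G
Step 1: XG
Step 2: XXG
Step 3: XXXG
Step 4: XXXXG
Step 5: XXXXXG
Step 6: XXXXXXG


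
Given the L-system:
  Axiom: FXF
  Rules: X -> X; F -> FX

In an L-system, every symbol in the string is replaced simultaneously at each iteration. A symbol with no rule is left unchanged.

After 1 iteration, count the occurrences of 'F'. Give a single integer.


Answer: 2

Derivation:
Step 0: FXF  (2 'F')
Step 1: FXXFX  (2 'F')


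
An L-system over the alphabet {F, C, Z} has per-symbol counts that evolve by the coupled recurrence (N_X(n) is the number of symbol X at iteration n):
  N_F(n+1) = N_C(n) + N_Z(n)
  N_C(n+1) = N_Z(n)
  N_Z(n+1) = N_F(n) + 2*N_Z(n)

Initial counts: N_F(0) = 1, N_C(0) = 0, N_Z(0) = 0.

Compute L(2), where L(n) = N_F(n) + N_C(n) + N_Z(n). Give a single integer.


Answer: 4

Derivation:
Step 0: N_F=1, N_C=0, N_Z=0, L=1
Step 1: N_F=0, N_C=0, N_Z=1, L=1
Step 2: N_F=1, N_C=1, N_Z=2, L=4


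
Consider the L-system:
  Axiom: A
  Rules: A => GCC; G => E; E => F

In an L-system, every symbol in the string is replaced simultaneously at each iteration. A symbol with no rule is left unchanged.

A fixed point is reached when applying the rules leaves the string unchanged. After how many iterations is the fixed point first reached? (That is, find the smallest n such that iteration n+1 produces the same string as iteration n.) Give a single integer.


Answer: 3

Derivation:
Step 0: A
Step 1: GCC
Step 2: ECC
Step 3: FCC
Step 4: FCC  (unchanged — fixed point at step 3)


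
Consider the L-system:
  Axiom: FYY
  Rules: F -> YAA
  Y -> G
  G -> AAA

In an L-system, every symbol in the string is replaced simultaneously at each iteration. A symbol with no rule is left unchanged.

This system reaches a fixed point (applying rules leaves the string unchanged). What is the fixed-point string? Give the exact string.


Step 0: FYY
Step 1: YAAGG
Step 2: GAAAAAAAA
Step 3: AAAAAAAAAAA
Step 4: AAAAAAAAAAA  (unchanged — fixed point at step 3)

Answer: AAAAAAAAAAA


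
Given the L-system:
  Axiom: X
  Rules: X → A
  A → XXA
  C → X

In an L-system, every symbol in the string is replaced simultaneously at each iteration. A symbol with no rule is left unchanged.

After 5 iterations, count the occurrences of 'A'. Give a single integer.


Answer: 11

Derivation:
Step 0: X  (0 'A')
Step 1: A  (1 'A')
Step 2: XXA  (1 'A')
Step 3: AAXXA  (3 'A')
Step 4: XXAXXAAAXXA  (5 'A')
Step 5: AAXXAAAXXAXXAXXAAAXXA  (11 'A')


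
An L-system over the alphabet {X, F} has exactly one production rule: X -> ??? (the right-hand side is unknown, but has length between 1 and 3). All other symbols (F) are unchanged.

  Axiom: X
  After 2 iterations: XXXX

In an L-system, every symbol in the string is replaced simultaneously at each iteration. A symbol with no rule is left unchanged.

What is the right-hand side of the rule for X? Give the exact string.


Answer: XX

Derivation:
Trying X -> XX:
  Step 0: X
  Step 1: XX
  Step 2: XXXX
Matches the given result.
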